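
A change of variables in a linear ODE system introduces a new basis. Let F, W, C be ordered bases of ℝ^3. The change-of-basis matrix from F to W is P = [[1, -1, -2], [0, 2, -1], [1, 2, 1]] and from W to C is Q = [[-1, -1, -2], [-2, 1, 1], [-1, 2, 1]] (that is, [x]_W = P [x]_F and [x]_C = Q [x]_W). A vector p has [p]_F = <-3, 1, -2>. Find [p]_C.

First [p]_W = P [p]_F = <0, 4, -3>.
Then [p]_C = Q [p]_W = <2, 1, 5>.

<2, 1, 5>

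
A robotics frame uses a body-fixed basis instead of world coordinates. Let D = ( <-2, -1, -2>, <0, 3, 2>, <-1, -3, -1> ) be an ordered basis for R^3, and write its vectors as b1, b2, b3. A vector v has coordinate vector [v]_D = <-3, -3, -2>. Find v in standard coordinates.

v = M [v]_D, where M has columns b1, ..., b3.
Carrying out the matrix-vector product, v = <8, 0, 2>.

<8, 0, 2>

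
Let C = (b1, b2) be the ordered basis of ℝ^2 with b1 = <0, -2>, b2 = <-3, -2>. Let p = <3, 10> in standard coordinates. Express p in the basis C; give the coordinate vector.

[p]_C is the unique c with M c = p, where M has columns b1, b2.
System: 0c_1 - 3c_2 = 3, -2c_1 - 2c_2 = 10; solving gives c_1 = -4, c_2 = -1.
Check: -4b1 - b2 = <3, 10>.

<-4, -1>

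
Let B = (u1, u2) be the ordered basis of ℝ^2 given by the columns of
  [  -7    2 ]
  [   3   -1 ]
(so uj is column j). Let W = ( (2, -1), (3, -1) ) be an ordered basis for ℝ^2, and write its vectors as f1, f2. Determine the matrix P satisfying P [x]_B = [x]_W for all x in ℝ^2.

Take x = uj: its B-coordinates are the j-th standard unit vector, so P e_j — column j of P — equals [uj]_W.
u1 = -2f1 - f2, giving column 1 = (-2, -1); repeating for each j gives P = [[-2, 1], [-1, 0]].

[[-2, 1], [-1, 0]]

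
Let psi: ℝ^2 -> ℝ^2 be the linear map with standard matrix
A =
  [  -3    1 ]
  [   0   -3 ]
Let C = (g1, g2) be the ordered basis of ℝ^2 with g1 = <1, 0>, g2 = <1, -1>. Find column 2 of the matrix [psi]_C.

Compute psi(g2) = A g2 = <-4, 3> in standard coordinates.
Then write this in C-coordinates: solve for y in y_1 g1 + y_2 g2 = <-4, 3>.
This gives y = <-1, -3>, which is column 2 of [psi]_C.

<-1, -3>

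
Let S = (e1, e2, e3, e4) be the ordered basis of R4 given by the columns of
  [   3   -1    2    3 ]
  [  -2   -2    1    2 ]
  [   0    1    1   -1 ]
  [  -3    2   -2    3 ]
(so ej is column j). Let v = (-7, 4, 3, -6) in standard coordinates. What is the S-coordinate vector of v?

(-2, -1, 2, -2)

Write v = c_1 e1 + ... + c_4 e4 and solve for the c_i.
Row-reducing the augmented matrix [M | v] gives c = (-2, -1, 2, -2).
Check: -2e1 - e2 + 2e3 - 2e4 = (-7, 4, 3, -6).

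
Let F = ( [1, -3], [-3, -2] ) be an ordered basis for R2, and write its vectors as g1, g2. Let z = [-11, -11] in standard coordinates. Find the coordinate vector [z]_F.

[1, 4]

Write z = c_1 g1 + c_2 g2 and solve for the c_i.
System: c_1 - 3c_2 = -11, -3c_1 - 2c_2 = -11; solving gives c_1 = 1, c_2 = 4.
Check: g1 + 4g2 = [-11, -11].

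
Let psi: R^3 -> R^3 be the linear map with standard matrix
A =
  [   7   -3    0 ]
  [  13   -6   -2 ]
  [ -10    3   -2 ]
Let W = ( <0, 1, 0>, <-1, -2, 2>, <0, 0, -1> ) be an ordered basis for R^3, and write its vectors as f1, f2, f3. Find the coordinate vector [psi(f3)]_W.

Compute psi(f3) = A f3 = <0, 2, 2> in standard coordinates.
Then write this in W-coordinates: solve for y in y_1 f1 + ... + y_3 f3 = <0, 2, 2>.
This gives y = <2, 0, -2>, which is column 3 of [psi]_W.

<2, 0, -2>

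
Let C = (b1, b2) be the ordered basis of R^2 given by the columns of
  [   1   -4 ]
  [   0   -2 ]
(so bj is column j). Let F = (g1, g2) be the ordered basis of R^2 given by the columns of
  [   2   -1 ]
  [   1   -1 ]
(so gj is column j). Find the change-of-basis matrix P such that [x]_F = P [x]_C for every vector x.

Let M have columns bj and N have columns gj. Then for every x, N [x]_F = x = M [x]_C, so P = N^(-1) M.
Since det N = -1, N^(-1) has integer entries; multiplying gives P = [[1, -2], [1, 0]].

[[1, -2], [1, 0]]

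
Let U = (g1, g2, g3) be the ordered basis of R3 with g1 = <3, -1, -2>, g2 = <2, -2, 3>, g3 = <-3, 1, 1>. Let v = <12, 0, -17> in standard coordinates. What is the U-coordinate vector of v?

[v]_U is the unique c with M c = v, where M has columns g1, ..., g3.
Gaussian elimination on [M | v] yields c = (2, -3, -4).
Check: 2g1 - 3g2 - 4g3 = <12, 0, -17>.

<2, -3, -4>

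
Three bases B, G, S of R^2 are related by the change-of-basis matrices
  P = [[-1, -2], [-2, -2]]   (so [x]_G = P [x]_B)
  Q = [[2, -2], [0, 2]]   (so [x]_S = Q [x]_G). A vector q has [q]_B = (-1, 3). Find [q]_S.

Apply P to get G-coordinates (-5, -4), then Q to get S-coordinates.
The result is [q]_S = (-2, -8).

(-2, -8)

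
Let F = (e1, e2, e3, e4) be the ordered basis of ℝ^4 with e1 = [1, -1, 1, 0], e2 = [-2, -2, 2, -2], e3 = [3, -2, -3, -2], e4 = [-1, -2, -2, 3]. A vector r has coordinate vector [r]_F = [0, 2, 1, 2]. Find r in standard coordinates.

[-3, -10, -3, 0]

By definition r = 0·e1 + 2e2 + e3 + 2e4.
Summing componentwise gives [-3, -10, -3, 0].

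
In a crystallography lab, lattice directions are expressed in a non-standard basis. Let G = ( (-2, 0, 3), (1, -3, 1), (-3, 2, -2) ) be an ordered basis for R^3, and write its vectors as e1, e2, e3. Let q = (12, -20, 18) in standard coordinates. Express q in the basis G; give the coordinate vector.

(2, 4, -4)

[q]_G is the unique c with M c = q, where M has columns e1, ..., e3.
Row-reducing the augmented matrix [M | q] gives c = (2, 4, -4).
Check: 2e1 + 4e2 - 4e3 = (12, -20, 18).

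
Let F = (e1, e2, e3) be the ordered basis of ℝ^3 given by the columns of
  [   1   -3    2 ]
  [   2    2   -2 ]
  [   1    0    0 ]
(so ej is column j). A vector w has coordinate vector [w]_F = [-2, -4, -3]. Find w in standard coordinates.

[4, -6, -2]

By definition w = -2e1 - 4e2 - 3e3.
Summing componentwise gives [4, -6, -2].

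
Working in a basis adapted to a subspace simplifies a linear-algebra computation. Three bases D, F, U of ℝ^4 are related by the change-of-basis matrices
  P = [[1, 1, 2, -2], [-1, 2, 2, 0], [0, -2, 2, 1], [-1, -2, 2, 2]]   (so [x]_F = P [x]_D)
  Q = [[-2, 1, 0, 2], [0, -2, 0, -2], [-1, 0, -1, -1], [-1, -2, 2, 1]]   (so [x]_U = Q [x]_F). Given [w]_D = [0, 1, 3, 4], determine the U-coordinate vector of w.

[34, -40, -19, 13]

First [w]_F = P [w]_D = [-1, 8, 8, 12].
Then [w]_U = Q [w]_F = [34, -40, -19, 13].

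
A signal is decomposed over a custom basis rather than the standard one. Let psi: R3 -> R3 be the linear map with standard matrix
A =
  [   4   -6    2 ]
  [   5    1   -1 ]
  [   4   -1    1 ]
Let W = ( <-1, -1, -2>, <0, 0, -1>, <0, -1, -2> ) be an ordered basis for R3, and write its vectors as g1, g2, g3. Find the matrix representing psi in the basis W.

[[2, 2, -2], [-3, 3, 3], [2, -3, 1]]

With P the matrix whose columns are g1, ..., g3, [psi]_W = P^(-1) A P.
Column by column: psi(g1) = A g1 = <-2, -4, -5>; its W-coordinates <2, -3, 2> give column 1.
Continuing for each basis vector yields [psi]_W = [[2, 2, -2], [-3, 3, 3], [2, -3, 1]].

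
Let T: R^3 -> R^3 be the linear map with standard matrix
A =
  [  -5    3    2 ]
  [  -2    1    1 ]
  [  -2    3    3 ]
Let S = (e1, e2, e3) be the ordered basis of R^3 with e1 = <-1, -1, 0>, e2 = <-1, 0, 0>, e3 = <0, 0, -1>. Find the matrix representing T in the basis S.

Let P have columns e1, ..., e3. Then [T]_S = P^(-1) A P.
Here det P = 1, so P^(-1) is integer; computing A P first and then P^(-1)(A P) gives [[-1, -2, 1], [-1, -3, 1], [1, -2, 3]].

[[-1, -2, 1], [-1, -3, 1], [1, -2, 3]]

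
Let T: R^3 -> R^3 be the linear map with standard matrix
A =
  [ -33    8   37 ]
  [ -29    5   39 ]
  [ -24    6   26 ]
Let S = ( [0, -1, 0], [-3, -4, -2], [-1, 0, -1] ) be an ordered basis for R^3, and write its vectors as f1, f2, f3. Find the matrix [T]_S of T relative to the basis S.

The j-th column of [T]_S is [T(fj)]_S.
T(f1) = A f1 = [-8, -5, -6] = -3f1 + 2f2 + 2f3, so column 1 is [-3, 2, 2].
Repeating for f2, f3 and assembling the columns gives [[-3, -1, 2], [2, 3, 2], [2, -2, -2]].

[[-3, -1, 2], [2, 3, 2], [2, -2, -2]]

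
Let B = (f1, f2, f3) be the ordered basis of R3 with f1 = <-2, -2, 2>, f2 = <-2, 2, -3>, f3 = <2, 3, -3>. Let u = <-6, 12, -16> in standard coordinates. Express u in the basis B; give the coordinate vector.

We seek scalars with c_1 f1 + ... + c_3 f3 = u; equivalently solve M c = u where the columns of M are f1, ..., f3.
Gaussian elimination on [M | u] yields c = (1, 4, 2).
Check: f1 + 4f2 + 2f3 = <-6, 12, -16>.

<1, 4, 2>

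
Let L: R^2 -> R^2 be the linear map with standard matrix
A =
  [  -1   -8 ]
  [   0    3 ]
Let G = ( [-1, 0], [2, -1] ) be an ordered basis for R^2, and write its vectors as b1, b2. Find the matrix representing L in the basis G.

[[-1, 0], [0, 3]]

With P the matrix whose columns are b1, b2, [L]_G = P^(-1) A P.
Column by column: L(b1) = A b1 = [1, 0]; its G-coordinates [-1, 0] give column 1.
Continuing for each basis vector yields [L]_G = [[-1, 0], [0, 3]].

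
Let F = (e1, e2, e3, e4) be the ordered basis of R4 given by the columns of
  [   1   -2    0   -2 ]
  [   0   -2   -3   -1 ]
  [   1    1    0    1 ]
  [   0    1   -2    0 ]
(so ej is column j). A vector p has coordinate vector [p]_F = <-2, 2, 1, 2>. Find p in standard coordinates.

The coordinates say p = -2e1 + 2e2 + e3 + 2e4; adding the scaled basis vectors gives <-10, -9, 2, 0>.

<-10, -9, 2, 0>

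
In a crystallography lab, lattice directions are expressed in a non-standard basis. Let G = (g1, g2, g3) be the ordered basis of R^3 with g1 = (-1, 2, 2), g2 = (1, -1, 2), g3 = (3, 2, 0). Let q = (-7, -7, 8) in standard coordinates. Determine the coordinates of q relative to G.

(1, 3, -3)

Write q = c_1 g1 + ... + c_3 g3 and solve for the c_i.
Solving this 3x3 system gives c = (1, 3, -3).
Check: g1 + 3g2 - 3g3 = (-7, -7, 8).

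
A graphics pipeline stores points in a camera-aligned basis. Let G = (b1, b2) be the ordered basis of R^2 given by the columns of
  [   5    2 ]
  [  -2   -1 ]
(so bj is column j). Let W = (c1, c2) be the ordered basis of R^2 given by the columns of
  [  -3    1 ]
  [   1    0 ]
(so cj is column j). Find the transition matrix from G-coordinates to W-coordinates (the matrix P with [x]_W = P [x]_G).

[[-2, -1], [-1, -1]]

Column j of P is [bj]_W, since P maps G-coordinates to W-coordinates.
Expressing b1 in W: b1 = -2c1 - c2, so column 1 of P is (-2, -1).
Doing the same for each bj gives P = [[-2, -1], [-1, -1]].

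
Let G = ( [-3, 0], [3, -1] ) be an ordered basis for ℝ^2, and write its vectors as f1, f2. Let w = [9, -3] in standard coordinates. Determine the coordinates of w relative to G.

[0, 3]

[w]_G is the unique c with M c = w, where M has columns f1, f2.
System: -3c_1 + 3c_2 = 9, 0c_1 - c_2 = -3; solving gives c_1 = 0, c_2 = 3.
Check: 0·f1 + 3f2 = [9, -3].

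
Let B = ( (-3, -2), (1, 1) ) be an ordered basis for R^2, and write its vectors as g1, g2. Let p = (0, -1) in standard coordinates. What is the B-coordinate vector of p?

[p]_B is the unique c with M c = p, where M has columns g1, g2.
System: -3c_1 + c_2 = 0, -2c_1 + c_2 = -1; solving gives c_1 = -1, c_2 = -3.
Check: -g1 - 3g2 = (0, -1).

(-1, -3)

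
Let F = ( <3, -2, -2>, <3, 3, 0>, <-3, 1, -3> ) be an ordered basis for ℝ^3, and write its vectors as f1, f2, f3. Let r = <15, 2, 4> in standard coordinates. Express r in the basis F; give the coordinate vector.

We seek scalars with c_1 f1 + ... + c_3 f3 = r; equivalently solve M c = r where the columns of M are f1, ..., f3.
Solving this 3x3 system gives c = (1, 2, -2).
Check: f1 + 2f2 - 2f3 = <15, 2, 4>.

<1, 2, -2>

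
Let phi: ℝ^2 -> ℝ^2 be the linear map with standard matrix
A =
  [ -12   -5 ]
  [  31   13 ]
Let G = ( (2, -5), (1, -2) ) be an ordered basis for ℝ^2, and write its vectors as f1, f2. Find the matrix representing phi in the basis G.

[[1, -1], [-1, 0]]

The j-th column of [phi]_G is [phi(fj)]_G.
phi(f1) = A f1 = (1, -3) = f1 - f2, so column 1 is (1, -1).
Repeating for f2 and assembling the columns gives [[1, -1], [-1, 0]].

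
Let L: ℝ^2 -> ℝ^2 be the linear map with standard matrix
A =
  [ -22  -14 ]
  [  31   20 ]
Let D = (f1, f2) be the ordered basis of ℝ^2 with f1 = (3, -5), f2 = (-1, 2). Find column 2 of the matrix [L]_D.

(-3, -3)

Compute L(f2) = A f2 = (-6, 9) in standard coordinates.
Then write this in D-coordinates: solve for y in y_1 f1 + y_2 f2 = (-6, 9).
This gives y = (-3, -3), which is column 2 of [L]_D.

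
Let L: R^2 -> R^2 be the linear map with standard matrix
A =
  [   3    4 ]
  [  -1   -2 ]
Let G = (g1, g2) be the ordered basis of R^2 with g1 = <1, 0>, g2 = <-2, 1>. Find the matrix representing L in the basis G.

With P the matrix whose columns are g1, g2, [L]_G = P^(-1) A P.
Column by column: L(g1) = A g1 = <3, -1>; its G-coordinates <1, -1> give column 1.
Continuing for each basis vector yields [L]_G = [[1, -2], [-1, 0]].

[[1, -2], [-1, 0]]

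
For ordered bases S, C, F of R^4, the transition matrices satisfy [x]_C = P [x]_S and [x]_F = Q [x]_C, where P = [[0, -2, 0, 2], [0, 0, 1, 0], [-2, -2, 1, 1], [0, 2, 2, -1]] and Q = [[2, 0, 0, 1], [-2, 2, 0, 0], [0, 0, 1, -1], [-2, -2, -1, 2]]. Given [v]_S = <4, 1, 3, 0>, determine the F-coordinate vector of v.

Apply P to get C-coordinates <-2, 3, -7, 8>, then Q to get F-coordinates.
The result is [v]_F = <4, 10, -15, 21>.

<4, 10, -15, 21>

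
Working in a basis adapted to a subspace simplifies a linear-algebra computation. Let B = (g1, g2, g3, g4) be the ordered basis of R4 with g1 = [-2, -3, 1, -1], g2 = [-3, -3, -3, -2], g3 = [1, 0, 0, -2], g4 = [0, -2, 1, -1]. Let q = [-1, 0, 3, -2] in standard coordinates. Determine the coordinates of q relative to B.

[3, -1, 2, -3]

[q]_B is the unique c with M c = q, where M has columns g1, ..., g4.
Row-reducing the augmented matrix [M | q] gives c = (3, -1, 2, -3).
Check: 3g1 - g2 + 2g3 - 3g4 = [-1, 0, 3, -2].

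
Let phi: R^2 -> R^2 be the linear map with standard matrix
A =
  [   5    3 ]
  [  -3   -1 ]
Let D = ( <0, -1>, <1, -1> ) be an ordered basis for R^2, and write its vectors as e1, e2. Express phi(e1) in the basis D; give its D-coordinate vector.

Column 1 of [phi]_D is the D-coordinate vector of phi(e1).
In standard coordinates phi(e1) = A e1 = <-3, 1>.
Converting to D: <-3, 1> = 2e1 - 3e2, so the coordinate vector is <2, -3>.

<2, -3>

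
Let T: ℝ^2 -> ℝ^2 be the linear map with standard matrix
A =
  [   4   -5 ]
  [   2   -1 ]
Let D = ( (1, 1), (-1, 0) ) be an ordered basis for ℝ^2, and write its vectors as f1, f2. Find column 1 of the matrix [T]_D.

Compute T(f1) = A f1 = (-1, 1) in standard coordinates.
Then write this in D-coordinates: solve for y in y_1 f1 + y_2 f2 = (-1, 1).
This gives y = (1, 2), which is column 1 of [T]_D.

(1, 2)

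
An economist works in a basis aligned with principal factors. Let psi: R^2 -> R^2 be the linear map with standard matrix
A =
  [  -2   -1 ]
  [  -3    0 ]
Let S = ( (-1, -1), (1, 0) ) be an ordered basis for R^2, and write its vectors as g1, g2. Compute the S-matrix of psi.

Let P have columns g1, g2. Then [psi]_S = P^(-1) A P.
Here det P = 1, so P^(-1) is integer; computing A P first and then P^(-1)(A P) gives [[-3, 3], [0, 1]].

[[-3, 3], [0, 1]]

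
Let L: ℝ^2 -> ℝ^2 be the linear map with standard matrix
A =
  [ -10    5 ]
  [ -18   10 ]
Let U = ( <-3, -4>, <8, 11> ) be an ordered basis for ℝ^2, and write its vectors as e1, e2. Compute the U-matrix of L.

The j-th column of [L]_U is [L(ej)]_U.
L(e1) = A e1 = <10, 14> = 2e1 + 2e2, so column 1 is <2, 2>.
Repeating for e2 and assembling the columns gives [[2, 3], [2, -2]].

[[2, 3], [2, -2]]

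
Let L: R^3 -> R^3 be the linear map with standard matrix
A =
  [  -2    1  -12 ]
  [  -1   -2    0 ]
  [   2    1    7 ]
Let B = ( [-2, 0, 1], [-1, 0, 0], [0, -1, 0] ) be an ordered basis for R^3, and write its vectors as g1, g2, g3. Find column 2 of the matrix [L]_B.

[-2, 2, -1]

Compute L(g2) = A g2 = [2, 1, -2] in standard coordinates.
Then write this in B-coordinates: solve for y in y_1 g1 + ... + y_3 g3 = [2, 1, -2].
This gives y = [-2, 2, -1], which is column 2 of [L]_B.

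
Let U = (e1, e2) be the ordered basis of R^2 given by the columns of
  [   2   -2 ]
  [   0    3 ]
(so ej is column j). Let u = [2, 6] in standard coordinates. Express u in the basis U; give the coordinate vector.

[3, 2]

[u]_U is the unique c with M c = u, where M has columns e1, e2.
System: 2c_1 - 2c_2 = 2, 0c_1 + 3c_2 = 6; solving gives c_1 = 3, c_2 = 2.
Check: 3e1 + 2e2 = [2, 6].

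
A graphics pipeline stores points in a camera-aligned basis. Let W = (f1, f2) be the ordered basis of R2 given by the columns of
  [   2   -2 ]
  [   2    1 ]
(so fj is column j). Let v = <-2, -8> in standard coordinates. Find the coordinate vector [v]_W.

<-3, -2>

We seek scalars with c_1 f1 + c_2 f2 = v; equivalently solve M c = v where the columns of M are f1, f2.
System: 2c_1 - 2c_2 = -2, 2c_1 + c_2 = -8; solving gives c_1 = -3, c_2 = -2.
Check: -3f1 - 2f2 = <-2, -8>.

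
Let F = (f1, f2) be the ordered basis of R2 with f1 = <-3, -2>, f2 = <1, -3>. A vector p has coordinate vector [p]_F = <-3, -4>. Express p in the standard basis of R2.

p = M [p]_F, where M has columns f1, f2.
Carrying out the matrix-vector product, p = <5, 18>.

<5, 18>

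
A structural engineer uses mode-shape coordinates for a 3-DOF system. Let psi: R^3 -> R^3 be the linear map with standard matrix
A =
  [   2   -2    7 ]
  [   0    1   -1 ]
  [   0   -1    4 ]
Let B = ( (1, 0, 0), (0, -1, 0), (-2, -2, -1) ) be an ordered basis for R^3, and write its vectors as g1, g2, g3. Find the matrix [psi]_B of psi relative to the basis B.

[[2, 0, -3], [0, 3, -3], [0, -1, 2]]

The j-th column of [psi]_B is [psi(gj)]_B.
psi(g1) = A g1 = (2, 0, 0) = 2g1 + 0·g2 + 0·g3, so column 1 is (2, 0, 0).
Repeating for g2, g3 and assembling the columns gives [[2, 0, -3], [0, 3, -3], [0, -1, 2]].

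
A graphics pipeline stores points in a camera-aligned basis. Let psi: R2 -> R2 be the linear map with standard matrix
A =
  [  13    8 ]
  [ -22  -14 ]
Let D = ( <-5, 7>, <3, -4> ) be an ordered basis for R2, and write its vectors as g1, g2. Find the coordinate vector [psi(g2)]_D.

<-2, -1>

Column 2 of [psi]_D is the D-coordinate vector of psi(g2).
In standard coordinates psi(g2) = A g2 = <7, -10>.
Converting to D: <7, -10> = -2g1 - g2, so the coordinate vector is <-2, -1>.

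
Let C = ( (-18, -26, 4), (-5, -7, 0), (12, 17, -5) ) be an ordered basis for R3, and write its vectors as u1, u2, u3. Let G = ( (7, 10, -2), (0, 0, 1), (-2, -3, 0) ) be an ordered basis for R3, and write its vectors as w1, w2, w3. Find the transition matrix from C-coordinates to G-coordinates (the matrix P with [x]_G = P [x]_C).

Column j of P is [uj]_G, since P maps C-coordinates to G-coordinates.
Expressing u1 in G: u1 = -2w1 + 0·w2 + 2w3, so column 1 of P is (-2, 0, 2).
Doing the same for each uj gives P = [[-2, -1, 2], [0, -2, -1], [2, -1, 1]].

[[-2, -1, 2], [0, -2, -1], [2, -1, 1]]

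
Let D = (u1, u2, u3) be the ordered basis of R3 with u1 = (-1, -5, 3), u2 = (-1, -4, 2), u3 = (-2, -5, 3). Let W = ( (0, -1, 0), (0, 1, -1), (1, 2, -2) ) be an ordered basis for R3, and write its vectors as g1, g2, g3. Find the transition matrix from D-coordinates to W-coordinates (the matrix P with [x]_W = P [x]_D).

[[2, 2, 2], [-1, 0, 1], [-1, -1, -2]]

Let M have columns uj and N have columns gj. Then for every x, N [x]_W = x = M [x]_D, so P = N^(-1) M.
Since det N = 1, N^(-1) has integer entries; multiplying gives P = [[2, 2, 2], [-1, 0, 1], [-1, -1, -2]].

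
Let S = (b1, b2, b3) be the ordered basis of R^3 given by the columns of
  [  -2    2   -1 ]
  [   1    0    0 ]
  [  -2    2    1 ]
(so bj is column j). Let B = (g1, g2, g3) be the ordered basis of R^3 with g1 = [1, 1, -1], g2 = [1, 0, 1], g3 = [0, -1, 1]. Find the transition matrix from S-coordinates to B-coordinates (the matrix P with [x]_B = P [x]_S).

[[-1, 0, -2], [-1, 2, 1], [-2, 0, -2]]

Column j of P is [bj]_B, since P maps S-coordinates to B-coordinates.
Expressing b1 in B: b1 = -g1 - g2 - 2g3, so column 1 of P is [-1, -1, -2].
Doing the same for each bj gives P = [[-1, 0, -2], [-1, 2, 1], [-2, 0, -2]].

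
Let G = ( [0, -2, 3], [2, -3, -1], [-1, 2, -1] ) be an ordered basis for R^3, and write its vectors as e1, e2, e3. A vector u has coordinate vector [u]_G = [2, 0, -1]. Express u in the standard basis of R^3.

The coordinates say u = 2e1 + 0·e2 - e3; adding the scaled basis vectors gives [1, -6, 7].

[1, -6, 7]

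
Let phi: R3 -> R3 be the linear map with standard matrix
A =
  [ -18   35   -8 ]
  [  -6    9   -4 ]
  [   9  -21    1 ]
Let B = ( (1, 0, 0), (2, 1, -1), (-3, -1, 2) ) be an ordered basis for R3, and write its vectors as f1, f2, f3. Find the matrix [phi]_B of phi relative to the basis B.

[[-3, 2, -2], [-3, -2, -2], [3, -3, -3]]

Let P have columns f1, ..., f3. Then [phi]_B = P^(-1) A P.
Here det P = 1, so P^(-1) is integer; computing A P first and then P^(-1)(A P) gives [[-3, 2, -2], [-3, -2, -2], [3, -3, -3]].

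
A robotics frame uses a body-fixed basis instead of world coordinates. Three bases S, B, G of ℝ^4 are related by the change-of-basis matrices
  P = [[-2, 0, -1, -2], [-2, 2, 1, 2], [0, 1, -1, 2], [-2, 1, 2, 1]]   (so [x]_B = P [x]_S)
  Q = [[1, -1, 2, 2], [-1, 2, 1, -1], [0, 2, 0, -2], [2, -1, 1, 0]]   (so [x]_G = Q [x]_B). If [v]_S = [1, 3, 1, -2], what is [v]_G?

First [v]_B = P [v]_S = [1, 1, -2, 1].
Then [v]_G = Q [v]_B = [-2, -2, 0, -1].

[-2, -2, 0, -1]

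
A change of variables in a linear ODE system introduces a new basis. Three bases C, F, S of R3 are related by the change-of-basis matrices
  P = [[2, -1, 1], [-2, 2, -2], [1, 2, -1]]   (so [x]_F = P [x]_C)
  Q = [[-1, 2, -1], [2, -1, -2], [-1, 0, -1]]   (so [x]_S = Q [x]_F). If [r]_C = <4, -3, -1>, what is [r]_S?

First [r]_F = P [r]_C = <10, -12, -1>.
Then [r]_S = Q [r]_F = <-33, 34, -9>.

<-33, 34, -9>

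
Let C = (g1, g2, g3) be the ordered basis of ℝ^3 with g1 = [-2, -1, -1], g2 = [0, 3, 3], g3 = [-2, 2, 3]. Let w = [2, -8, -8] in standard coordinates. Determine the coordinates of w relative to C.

Write w = c_1 g1 + ... + c_3 g3 and solve for the c_i.
Gaussian elimination on [M | w] yields c = (-1, -3, 0).
Check: -g1 - 3g2 + 0·g3 = [2, -8, -8].

[-1, -3, 0]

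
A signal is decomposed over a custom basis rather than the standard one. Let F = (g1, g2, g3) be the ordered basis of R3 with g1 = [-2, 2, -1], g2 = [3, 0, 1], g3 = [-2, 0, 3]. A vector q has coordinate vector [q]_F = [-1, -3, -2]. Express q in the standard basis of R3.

The coordinates say q = -g1 - 3g2 - 2g3; adding the scaled basis vectors gives [-3, -2, -8].

[-3, -2, -8]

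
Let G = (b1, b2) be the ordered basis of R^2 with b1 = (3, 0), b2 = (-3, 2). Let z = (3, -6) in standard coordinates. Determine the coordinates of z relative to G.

We seek scalars with c_1 b1 + c_2 b2 = z; equivalently solve M c = z where the columns of M are b1, b2.
System: 3c_1 - 3c_2 = 3, 0c_1 + 2c_2 = -6; solving gives c_1 = -2, c_2 = -3.
Check: -2b1 - 3b2 = (3, -6).

(-2, -3)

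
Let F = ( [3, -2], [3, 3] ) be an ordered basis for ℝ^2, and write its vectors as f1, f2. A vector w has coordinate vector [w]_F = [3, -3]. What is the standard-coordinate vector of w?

The coordinates say w = 3f1 - 3f2; adding the scaled basis vectors gives [0, -15].

[0, -15]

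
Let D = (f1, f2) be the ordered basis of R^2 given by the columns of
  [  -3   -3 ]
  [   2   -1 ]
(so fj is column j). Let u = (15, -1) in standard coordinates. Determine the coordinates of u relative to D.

(-2, -3)

Write u = c_1 f1 + c_2 f2 and solve for the c_i.
System: -3c_1 - 3c_2 = 15, 2c_1 - c_2 = -1; solving gives c_1 = -2, c_2 = -3.
Check: -2f1 - 3f2 = (15, -1).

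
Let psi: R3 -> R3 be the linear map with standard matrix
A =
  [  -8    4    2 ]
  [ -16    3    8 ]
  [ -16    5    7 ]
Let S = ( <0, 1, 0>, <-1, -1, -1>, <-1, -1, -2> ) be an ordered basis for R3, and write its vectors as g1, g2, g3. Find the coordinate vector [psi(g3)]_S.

Compute psi(g3) = A g3 = <0, -3, -3> in standard coordinates.
Then write this in S-coordinates: solve for y in y_1 g1 + ... + y_3 g3 = <0, -3, -3>.
This gives y = <-3, -3, 3>, which is column 3 of [psi]_S.

<-3, -3, 3>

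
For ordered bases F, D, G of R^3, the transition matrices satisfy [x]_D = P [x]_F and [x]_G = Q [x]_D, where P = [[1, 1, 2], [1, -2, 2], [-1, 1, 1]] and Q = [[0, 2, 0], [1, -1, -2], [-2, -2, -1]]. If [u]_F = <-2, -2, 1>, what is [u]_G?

<8, -8, -5>

First [u]_D = P [u]_F = <-2, 4, 1>.
Then [u]_G = Q [u]_D = <8, -8, -5>.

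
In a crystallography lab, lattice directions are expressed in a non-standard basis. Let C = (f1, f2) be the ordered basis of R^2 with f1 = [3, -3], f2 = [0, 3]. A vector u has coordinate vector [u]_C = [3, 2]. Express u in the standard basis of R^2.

By definition u = 3f1 + 2f2.
Summing componentwise gives [9, -3].

[9, -3]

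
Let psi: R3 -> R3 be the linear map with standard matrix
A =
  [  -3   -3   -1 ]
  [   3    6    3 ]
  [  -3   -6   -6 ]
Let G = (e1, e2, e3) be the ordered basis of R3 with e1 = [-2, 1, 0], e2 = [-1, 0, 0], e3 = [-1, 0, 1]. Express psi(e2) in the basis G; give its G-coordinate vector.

Compute psi(e2) = A e2 = [3, -3, 3] in standard coordinates.
Then write this in G-coordinates: solve for y in y_1 e1 + ... + y_3 e3 = [3, -3, 3].
This gives y = [-3, 0, 3], which is column 2 of [psi]_G.

[-3, 0, 3]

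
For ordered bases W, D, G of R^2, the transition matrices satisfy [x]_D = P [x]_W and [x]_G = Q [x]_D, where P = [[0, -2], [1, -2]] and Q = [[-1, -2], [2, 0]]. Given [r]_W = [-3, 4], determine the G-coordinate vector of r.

Composing the changes, [r]_G = Q P [r]_W.
Q P = [[-2, 6], [0, -4]]; applying this to [-3, 4] gives [30, -16].

[30, -16]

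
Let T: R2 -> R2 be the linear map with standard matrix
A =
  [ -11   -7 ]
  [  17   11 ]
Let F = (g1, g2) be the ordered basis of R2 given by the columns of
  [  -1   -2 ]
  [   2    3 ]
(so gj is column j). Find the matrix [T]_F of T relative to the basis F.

With P the matrix whose columns are g1, g2, [T]_F = P^(-1) A P.
Column by column: T(g1) = A g1 = (-3, 5); its F-coordinates (1, 1) give column 1.
Continuing for each basis vector yields [T]_F = [[1, 1], [1, -1]].

[[1, 1], [1, -1]]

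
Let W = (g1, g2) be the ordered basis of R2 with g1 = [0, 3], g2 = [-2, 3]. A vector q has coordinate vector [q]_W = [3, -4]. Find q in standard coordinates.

[8, -3]

The coordinates say q = 3g1 - 4g2; adding the scaled basis vectors gives [8, -3].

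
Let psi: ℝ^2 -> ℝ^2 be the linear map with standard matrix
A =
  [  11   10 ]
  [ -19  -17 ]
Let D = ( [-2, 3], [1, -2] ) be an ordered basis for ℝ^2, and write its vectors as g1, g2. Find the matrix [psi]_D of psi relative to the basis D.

[[-3, 3], [2, -3]]

With P the matrix whose columns are g1, g2, [psi]_D = P^(-1) A P.
Column by column: psi(g1) = A g1 = [8, -13]; its D-coordinates [-3, 2] give column 1.
Continuing for each basis vector yields [psi]_D = [[-3, 3], [2, -3]].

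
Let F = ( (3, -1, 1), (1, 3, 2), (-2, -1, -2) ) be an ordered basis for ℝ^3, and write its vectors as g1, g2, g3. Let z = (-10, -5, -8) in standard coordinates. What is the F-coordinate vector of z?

Write z = c_1 g1 + ... + c_3 g3 and solve for the c_i.
Gaussian elimination on [M | z] yields c = (-2, -2, 1).
Check: -2g1 - 2g2 + g3 = (-10, -5, -8).

(-2, -2, 1)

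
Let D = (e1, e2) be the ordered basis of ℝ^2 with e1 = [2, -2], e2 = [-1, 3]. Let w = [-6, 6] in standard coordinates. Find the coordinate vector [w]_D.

Write w = c_1 e1 + c_2 e2 and solve for the c_i.
System: 2c_1 - c_2 = -6, -2c_1 + 3c_2 = 6; solving gives c_1 = -3, c_2 = 0.
Check: -3e1 + 0·e2 = [-6, 6].

[-3, 0]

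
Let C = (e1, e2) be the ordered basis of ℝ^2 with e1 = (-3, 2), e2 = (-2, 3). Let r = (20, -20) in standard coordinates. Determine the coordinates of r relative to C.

(-4, -4)

Write r = c_1 e1 + c_2 e2 and solve for the c_i.
System: -3c_1 - 2c_2 = 20, 2c_1 + 3c_2 = -20; solving gives c_1 = -4, c_2 = -4.
Check: -4e1 - 4e2 = (20, -20).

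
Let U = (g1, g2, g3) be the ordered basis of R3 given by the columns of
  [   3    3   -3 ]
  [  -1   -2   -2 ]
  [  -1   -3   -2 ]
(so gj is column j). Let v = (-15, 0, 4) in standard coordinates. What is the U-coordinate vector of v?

[v]_U is the unique c with M c = v, where M has columns g1, ..., g3.
Solving this 3x3 system gives c = (2, -4, 3).
Check: 2g1 - 4g2 + 3g3 = (-15, 0, 4).

(2, -4, 3)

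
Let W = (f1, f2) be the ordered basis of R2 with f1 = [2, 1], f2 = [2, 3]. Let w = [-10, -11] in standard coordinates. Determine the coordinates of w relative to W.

[-2, -3]

[w]_W is the unique c with M c = w, where M has columns f1, f2.
System: 2c_1 + 2c_2 = -10, c_1 + 3c_2 = -11; solving gives c_1 = -2, c_2 = -3.
Check: -2f1 - 3f2 = [-10, -11].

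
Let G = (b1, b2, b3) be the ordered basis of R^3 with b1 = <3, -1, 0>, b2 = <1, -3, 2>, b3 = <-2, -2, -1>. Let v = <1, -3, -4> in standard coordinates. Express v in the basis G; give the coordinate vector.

<2, -1, 2>

We seek scalars with c_1 b1 + ... + c_3 b3 = v; equivalently solve M c = v where the columns of M are b1, ..., b3.
Gaussian elimination on [M | v] yields c = (2, -1, 2).
Check: 2b1 - b2 + 2b3 = <1, -3, -4>.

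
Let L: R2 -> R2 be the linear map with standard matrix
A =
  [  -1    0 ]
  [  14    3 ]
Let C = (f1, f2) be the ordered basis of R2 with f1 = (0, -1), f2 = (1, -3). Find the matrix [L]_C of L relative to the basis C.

Let P have columns f1, f2. Then [L]_C = P^(-1) A P.
Here det P = 1, so P^(-1) is integer; computing A P first and then P^(-1)(A P) gives [[3, -2], [0, -1]].

[[3, -2], [0, -1]]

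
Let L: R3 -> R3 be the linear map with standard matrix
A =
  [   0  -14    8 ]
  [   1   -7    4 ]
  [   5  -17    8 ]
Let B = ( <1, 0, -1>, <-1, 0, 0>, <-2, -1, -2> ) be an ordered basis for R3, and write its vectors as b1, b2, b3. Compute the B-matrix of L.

Let P have columns b1, ..., b3. Then [L]_B = P^(-1) A P.
Here det P = -1, so P^(-1) is integer; computing A P first and then P^(-1)(A P) gives [[-3, 3, 3], [-1, 1, -1], [3, 1, 3]].

[[-3, 3, 3], [-1, 1, -1], [3, 1, 3]]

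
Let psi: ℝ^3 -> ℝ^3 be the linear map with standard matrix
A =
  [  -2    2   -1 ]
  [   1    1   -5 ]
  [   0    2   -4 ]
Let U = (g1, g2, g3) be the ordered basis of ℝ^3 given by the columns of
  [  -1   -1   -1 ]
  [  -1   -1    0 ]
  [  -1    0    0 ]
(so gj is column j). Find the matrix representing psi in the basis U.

Let P have columns g1, ..., g3. Then [psi]_U = P^(-1) A P.
Here det P = 1, so P^(-1) is integer; computing A P first and then P^(-1)(A P) gives [[-2, 2, 0], [-1, 0, 1], [2, -2, -3]].

[[-2, 2, 0], [-1, 0, 1], [2, -2, -3]]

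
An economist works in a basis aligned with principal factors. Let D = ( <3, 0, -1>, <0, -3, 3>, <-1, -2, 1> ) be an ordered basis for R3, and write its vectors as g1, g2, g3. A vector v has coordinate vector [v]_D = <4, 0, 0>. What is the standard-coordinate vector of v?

<12, 0, -4>

The coordinates say v = 4g1 + 0·g2 + 0·g3; adding the scaled basis vectors gives <12, 0, -4>.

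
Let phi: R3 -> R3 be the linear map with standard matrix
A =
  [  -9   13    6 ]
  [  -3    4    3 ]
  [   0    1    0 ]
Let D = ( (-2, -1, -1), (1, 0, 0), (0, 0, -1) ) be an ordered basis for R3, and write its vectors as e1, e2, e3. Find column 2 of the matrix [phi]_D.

(3, -3, -3)

Column 2 of [phi]_D is the D-coordinate vector of phi(e2).
In standard coordinates phi(e2) = A e2 = (-9, -3, 0).
Converting to D: (-9, -3, 0) = 3e1 - 3e2 - 3e3, so the coordinate vector is (3, -3, -3).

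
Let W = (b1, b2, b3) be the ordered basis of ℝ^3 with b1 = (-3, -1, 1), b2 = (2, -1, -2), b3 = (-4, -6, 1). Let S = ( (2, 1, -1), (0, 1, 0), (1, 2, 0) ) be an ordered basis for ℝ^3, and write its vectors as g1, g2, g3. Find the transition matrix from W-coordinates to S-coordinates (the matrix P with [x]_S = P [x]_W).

[[-1, 2, -1], [2, 1, -1], [-1, -2, -2]]

Column j of P is [bj]_S, since P maps W-coordinates to S-coordinates.
Expressing b1 in S: b1 = -g1 + 2g2 - g3, so column 1 of P is (-1, 2, -1).
Doing the same for each bj gives P = [[-1, 2, -1], [2, 1, -1], [-1, -2, -2]].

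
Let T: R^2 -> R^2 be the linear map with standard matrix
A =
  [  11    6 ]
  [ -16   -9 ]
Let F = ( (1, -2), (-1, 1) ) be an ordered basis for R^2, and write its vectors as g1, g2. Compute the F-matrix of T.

With P the matrix whose columns are g1, g2, [T]_F = P^(-1) A P.
Column by column: T(g1) = A g1 = (-1, 2); its F-coordinates (-1, 0) give column 1.
Continuing for each basis vector yields [T]_F = [[-1, -2], [0, 3]].

[[-1, -2], [0, 3]]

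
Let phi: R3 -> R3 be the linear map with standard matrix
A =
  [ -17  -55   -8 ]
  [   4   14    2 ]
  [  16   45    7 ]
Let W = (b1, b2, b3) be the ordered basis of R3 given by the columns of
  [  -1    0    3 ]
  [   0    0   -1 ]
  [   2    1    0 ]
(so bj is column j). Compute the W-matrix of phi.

The j-th column of [phi]_W is [phi(bj)]_W.
phi(b1) = A b1 = (1, 0, -2) = -b1 + 0·b2 + 0·b3, so column 1 is (-1, 0, 0).
Repeating for b2, b3 and assembling the columns gives [[-1, 2, 2], [0, 3, -1], [0, -2, 2]].

[[-1, 2, 2], [0, 3, -1], [0, -2, 2]]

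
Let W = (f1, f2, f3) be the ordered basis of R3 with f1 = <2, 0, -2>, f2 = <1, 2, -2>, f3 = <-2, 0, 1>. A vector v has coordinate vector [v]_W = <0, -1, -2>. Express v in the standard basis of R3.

The coordinates say v = 0·f1 - f2 - 2f3; adding the scaled basis vectors gives <3, -2, 0>.

<3, -2, 0>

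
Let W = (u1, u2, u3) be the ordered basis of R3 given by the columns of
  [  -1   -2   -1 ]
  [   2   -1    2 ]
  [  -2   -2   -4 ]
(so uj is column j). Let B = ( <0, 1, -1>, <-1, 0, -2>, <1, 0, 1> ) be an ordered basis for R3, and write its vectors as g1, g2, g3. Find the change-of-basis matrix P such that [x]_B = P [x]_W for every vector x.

Let M have columns uj and N have columns gj. Then for every x, N [x]_B = x = M [x]_W, so P = N^(-1) M.
Since det N = -1, N^(-1) has integer entries; multiplying gives P = [[2, -1, 2], [-1, 1, 1], [-2, -1, 0]].

[[2, -1, 2], [-1, 1, 1], [-2, -1, 0]]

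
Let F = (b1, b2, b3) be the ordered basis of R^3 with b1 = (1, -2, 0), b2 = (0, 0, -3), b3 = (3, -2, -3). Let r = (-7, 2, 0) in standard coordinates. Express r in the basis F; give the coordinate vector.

We seek scalars with c_1 b1 + ... + c_3 b3 = r; equivalently solve M c = r where the columns of M are b1, ..., b3.
Solving this 3x3 system gives c = (2, 3, -3).
Check: 2b1 + 3b2 - 3b3 = (-7, 2, 0).

(2, 3, -3)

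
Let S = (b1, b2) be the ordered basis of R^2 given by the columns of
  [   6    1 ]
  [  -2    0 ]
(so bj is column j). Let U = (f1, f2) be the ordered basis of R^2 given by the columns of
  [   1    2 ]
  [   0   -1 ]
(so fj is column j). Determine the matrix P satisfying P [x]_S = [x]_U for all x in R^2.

[[2, 1], [2, 0]]

Take x = bj: its S-coordinates are the j-th standard unit vector, so P e_j — column j of P — equals [bj]_U.
b1 = 2f1 + 2f2, giving column 1 = [2, 2]; repeating for each j gives P = [[2, 1], [2, 0]].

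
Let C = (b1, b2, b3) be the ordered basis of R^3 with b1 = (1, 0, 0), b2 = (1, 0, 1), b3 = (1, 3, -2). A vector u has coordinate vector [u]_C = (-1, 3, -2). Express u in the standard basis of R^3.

(0, -6, 7)

The coordinates say u = -b1 + 3b2 - 2b3; adding the scaled basis vectors gives (0, -6, 7).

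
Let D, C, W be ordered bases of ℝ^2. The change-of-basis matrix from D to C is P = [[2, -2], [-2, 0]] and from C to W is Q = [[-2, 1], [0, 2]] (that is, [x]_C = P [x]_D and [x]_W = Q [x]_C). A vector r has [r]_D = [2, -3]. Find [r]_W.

Composing the changes, [r]_W = Q P [r]_D.
Q P = [[-6, 4], [-4, 0]]; applying this to [2, -3] gives [-24, -8].

[-24, -8]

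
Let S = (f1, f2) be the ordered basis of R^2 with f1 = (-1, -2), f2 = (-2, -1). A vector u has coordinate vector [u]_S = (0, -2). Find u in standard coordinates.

The coordinates say u = 0·f1 - 2f2; adding the scaled basis vectors gives (4, 2).

(4, 2)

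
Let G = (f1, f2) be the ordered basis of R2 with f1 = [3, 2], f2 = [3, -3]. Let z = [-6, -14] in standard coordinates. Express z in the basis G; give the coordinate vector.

[-4, 2]

We seek scalars with c_1 f1 + c_2 f2 = z; equivalently solve M c = z where the columns of M are f1, f2.
System: 3c_1 + 3c_2 = -6, 2c_1 - 3c_2 = -14; solving gives c_1 = -4, c_2 = 2.
Check: -4f1 + 2f2 = [-6, -14].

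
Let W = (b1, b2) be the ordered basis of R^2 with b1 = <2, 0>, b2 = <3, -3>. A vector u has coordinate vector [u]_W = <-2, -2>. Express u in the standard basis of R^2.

<-10, 6>

u = M [u]_W, where M has columns b1, b2.
Carrying out the matrix-vector product, u = <-10, 6>.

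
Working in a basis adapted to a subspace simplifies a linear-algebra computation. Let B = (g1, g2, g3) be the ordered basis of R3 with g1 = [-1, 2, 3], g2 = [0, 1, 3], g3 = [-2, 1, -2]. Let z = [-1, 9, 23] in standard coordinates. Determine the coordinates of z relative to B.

[3, 4, -1]

[z]_B is the unique c with M c = z, where M has columns g1, ..., g3.
Gaussian elimination on [M | z] yields c = (3, 4, -1).
Check: 3g1 + 4g2 - g3 = [-1, 9, 23].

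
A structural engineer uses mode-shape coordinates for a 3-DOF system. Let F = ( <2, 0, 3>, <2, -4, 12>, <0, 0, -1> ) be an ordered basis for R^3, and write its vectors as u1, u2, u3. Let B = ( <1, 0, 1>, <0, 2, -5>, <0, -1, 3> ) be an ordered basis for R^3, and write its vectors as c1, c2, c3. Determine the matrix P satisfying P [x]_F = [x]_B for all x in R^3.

[[2, 2, 0], [1, -2, -1], [2, 0, -2]]

Take x = uj: its F-coordinates are the j-th standard unit vector, so P e_j — column j of P — equals [uj]_B.
u1 = 2c1 + c2 + 2c3, giving column 1 = <2, 1, 2>; repeating for each j gives P = [[2, 2, 0], [1, -2, -1], [2, 0, -2]].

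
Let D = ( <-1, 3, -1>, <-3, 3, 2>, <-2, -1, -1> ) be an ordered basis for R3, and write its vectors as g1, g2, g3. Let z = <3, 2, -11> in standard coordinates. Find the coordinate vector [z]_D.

<4, -3, 1>

Write z = c_1 g1 + ... + c_3 g3 and solve for the c_i.
Solving this 3x3 system gives c = (4, -3, 1).
Check: 4g1 - 3g2 + g3 = <3, 2, -11>.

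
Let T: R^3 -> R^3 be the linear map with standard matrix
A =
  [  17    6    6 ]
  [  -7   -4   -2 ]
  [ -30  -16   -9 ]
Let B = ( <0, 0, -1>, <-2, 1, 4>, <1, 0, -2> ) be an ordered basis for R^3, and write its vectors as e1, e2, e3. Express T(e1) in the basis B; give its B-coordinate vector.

<3, 2, -2>

Compute T(e1) = A e1 = <-6, 2, 9> in standard coordinates.
Then write this in B-coordinates: solve for y in y_1 e1 + ... + y_3 e3 = <-6, 2, 9>.
This gives y = <3, 2, -2>, which is column 1 of [T]_B.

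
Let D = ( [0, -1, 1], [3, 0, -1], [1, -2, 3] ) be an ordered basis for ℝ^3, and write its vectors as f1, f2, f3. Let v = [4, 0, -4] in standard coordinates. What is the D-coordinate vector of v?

[4, 2, -2]

Write v = c_1 f1 + ... + c_3 f3 and solve for the c_i.
Solving this 3x3 system gives c = (4, 2, -2).
Check: 4f1 + 2f2 - 2f3 = [4, 0, -4].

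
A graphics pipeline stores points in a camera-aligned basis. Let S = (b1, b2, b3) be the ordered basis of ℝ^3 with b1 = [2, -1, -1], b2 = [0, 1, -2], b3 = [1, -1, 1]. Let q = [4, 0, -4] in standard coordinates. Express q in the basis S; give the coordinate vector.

[0, 4, 4]

[q]_S is the unique c with M c = q, where M has columns b1, ..., b3.
Solving this 3x3 system gives c = (0, 4, 4).
Check: 0·b1 + 4b2 + 4b3 = [4, 0, -4].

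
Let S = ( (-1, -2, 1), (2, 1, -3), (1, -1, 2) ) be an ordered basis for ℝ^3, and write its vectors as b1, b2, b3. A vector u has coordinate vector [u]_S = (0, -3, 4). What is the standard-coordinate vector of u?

The coordinates say u = 0·b1 - 3b2 + 4b3; adding the scaled basis vectors gives (-2, -7, 17).

(-2, -7, 17)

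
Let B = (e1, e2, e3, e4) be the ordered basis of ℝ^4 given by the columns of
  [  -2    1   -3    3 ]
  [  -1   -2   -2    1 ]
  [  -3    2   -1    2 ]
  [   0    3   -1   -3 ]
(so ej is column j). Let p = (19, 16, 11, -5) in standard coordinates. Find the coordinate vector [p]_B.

(-3, -2, -4, 1)

Write p = c_1 e1 + ... + c_4 e4 and solve for the c_i.
Solving this 4x4 system gives c = (-3, -2, -4, 1).
Check: -3e1 - 2e2 - 4e3 + e4 = (19, 16, 11, -5).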